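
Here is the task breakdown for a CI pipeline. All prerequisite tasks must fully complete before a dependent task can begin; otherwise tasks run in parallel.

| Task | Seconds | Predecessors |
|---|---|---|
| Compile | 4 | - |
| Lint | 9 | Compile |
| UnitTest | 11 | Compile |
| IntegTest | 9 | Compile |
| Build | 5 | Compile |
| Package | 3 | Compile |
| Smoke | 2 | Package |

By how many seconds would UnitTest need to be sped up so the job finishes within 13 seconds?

2

Current finish: 15 seconds; target: 13.
UnitTest is on every critical path, so each second cut from UnitTest cuts the finish by one (this holds down to a finish of 13).
Need 15 − 13 = 2 seconds off UnitTest → UnitTest becomes 9 seconds, finish becomes 13.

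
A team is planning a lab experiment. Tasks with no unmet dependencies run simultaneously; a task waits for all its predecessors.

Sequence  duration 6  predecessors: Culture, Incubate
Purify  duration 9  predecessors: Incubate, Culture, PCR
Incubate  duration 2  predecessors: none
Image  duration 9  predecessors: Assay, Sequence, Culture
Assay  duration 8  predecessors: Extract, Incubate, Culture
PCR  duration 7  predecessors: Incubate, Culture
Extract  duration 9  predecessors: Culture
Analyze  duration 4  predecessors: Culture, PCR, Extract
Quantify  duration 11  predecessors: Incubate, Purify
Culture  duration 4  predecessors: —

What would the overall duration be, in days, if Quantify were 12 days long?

Critical path before the change: Culture→PCR→Purify→Quantify = 4+7+9+11 = 31 giving 31 days.
Quantify lies on that path, so at 12 days the path becomes 32 days.
The critical path is still Culture→PCR→Purify→Quantify; finish is now 32 days.

32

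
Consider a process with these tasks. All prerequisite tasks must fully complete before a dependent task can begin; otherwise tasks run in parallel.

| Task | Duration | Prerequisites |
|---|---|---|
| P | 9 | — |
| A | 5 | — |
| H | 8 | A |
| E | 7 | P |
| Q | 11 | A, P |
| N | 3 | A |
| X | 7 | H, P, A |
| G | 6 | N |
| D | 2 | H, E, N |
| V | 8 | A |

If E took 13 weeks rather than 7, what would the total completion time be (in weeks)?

24

As given, the longest chain is P→Q = 9+11 = 20, so the finish is 20 weeks.
E has 2 weeks of float (longest path through it is 18).
New critical path: P→E→D = 9+13+2 = 24 ⇒ 24 weeks.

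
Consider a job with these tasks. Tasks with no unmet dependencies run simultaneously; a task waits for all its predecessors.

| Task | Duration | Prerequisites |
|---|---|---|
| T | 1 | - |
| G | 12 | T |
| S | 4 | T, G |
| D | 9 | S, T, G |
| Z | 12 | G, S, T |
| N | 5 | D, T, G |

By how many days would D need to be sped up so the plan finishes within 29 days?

2

Current finish: 31 days; target: 29.
D is on every critical path, so each day cut from D cuts the finish by one (this holds down to a finish of 29).
Need 31 − 29 = 2 days off D → D becomes 7 days, finish becomes 29.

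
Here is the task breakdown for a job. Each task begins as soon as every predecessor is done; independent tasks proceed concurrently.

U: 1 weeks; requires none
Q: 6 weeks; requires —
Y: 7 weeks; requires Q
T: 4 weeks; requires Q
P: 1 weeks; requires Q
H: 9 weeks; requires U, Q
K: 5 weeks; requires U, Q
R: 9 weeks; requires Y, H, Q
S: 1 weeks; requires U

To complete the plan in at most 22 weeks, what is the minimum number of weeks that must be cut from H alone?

Current finish: 24 weeks; target: 22.
H is on every critical path, so each week cut from H cuts the finish by one (this holds down to a finish of 22).
Need 24 − 22 = 2 weeks off H → H becomes 7 weeks, finish becomes 22.

2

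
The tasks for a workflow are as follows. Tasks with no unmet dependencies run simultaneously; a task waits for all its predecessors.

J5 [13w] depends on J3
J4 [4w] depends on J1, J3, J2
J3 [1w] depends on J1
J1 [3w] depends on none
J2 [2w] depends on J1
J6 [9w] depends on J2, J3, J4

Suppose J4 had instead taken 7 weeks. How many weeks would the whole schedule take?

Critical path before the change: J1→J2→J4→J6 = 3+2+4+9 = 18 giving 18 weeks.
J4 is on the critical path; changing it to 7 makes that path 21 weeks.
That remains the longest chain; total 21 weeks.

21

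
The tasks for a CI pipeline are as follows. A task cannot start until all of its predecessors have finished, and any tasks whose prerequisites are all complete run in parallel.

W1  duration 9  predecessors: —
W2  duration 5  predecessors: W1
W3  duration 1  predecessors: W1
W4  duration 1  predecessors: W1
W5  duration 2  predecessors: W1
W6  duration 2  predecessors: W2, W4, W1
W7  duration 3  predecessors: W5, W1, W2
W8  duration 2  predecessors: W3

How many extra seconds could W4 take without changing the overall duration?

5

The longest chain is W1→W2→W7 = 9+5+3 = 17; overall finish 17 seconds.
W4 finishes as early as 10 and must finish by 15.
So W4 can slip 15 − 10 = 5 seconds.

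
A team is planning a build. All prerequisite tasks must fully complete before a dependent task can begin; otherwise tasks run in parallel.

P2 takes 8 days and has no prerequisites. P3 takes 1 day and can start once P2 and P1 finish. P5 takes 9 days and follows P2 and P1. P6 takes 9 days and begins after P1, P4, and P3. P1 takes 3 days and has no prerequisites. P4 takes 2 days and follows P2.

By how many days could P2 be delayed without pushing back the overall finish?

0

The longest chain is P2→P4→P6 = 8+2+9 = 19; overall finish 19 days.
P2 finishes as early as 8 and must finish by 8.
So P2 can slip 8 − 8 = 0 days.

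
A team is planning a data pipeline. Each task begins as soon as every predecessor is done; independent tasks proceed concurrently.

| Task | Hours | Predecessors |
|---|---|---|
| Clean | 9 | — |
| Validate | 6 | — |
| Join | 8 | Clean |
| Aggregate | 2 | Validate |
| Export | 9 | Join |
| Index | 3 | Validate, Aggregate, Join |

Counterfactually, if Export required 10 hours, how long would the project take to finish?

27

The binding path is Clean→Join→Export = 9+8+9 = 26; finish at 26 hours.
Since Export is critical, the +1 change carries straight to that chain (now 27 hours).
No other chain overtakes it, so the finish is 27 hours.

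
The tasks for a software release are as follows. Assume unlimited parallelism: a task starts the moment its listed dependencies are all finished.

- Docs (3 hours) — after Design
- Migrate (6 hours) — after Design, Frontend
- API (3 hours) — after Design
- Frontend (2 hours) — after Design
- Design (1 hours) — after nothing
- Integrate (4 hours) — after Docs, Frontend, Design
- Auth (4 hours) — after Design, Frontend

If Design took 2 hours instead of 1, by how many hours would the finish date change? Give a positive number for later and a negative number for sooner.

Baseline: Design→Frontend→Migrate = 1+2+6 = 9 → 9 hours.
Since Design is critical, the +1 change carries straight to that chain (now 10 hours).
No other chain overtakes it, so the finish is 10 hours.
Change in finish: 10 − 9 = +1 hours.

1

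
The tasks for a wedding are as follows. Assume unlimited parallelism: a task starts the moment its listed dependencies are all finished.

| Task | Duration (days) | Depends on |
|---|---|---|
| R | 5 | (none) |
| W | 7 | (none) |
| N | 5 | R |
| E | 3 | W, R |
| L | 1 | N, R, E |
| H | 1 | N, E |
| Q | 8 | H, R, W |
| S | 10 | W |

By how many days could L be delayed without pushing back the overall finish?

R→N→H→Q = 5+5+1+8 = 19 sets the makespan at 19 days.
Longest path through L: 11 days (earliest finish 11, latest finish 19).
Float = 19 − 11 = 8.

8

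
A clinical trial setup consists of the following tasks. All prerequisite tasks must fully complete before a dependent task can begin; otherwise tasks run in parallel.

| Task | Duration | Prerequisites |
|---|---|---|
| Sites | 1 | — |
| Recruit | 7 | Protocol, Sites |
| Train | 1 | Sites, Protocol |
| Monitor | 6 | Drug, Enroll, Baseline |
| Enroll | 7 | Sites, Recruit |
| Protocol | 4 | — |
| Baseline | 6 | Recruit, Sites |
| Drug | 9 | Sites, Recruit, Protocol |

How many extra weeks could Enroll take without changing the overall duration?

Protocol→Recruit→Drug→Monitor = 4+7+9+6 = 26 sets the makespan at 26 weeks.
Longest path through Enroll: 24 weeks (earliest finish 18, latest finish 20).
So Enroll can slip 20 − 18 = 2 weeks.

2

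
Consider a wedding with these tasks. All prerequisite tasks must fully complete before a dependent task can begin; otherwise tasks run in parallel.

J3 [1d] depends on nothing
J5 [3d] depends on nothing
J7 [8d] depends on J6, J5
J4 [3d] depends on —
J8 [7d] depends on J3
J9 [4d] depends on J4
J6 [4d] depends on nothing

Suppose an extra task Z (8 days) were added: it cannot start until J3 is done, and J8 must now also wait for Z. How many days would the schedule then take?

16

Originally the schedule takes 12 days.
With Z inserted, J8 now waits for max(J3, Z).
New critical path: J3→Z→J8 = 1+8+7 = 16 ⇒ 16 days.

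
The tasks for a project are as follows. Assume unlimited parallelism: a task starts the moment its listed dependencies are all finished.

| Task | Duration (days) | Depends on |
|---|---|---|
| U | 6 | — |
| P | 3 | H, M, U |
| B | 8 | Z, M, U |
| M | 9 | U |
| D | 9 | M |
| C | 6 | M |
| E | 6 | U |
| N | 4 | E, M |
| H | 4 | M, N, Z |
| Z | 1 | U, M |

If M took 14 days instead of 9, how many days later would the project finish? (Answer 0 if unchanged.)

5

Actual critical path: U→M→N→H→P = 6+9+4+4+3 = 26 ⇒ 26 days.
Since M is critical, the +5 change carries straight to that chain (now 31 days).
That remains the longest chain; total 31 days.
Change in finish: 31 − 26 = +5 days.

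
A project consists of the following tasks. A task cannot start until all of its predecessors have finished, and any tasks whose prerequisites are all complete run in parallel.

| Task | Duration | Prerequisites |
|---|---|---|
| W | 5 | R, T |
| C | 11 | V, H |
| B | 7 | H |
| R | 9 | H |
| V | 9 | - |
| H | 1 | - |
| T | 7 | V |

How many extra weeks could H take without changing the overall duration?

6

The longest chain is V→T→W = 9+7+5 = 21; overall finish 21 weeks.
H finishes as early as 1 and must finish by 7.
So H can slip 7 − 1 = 6 weeks.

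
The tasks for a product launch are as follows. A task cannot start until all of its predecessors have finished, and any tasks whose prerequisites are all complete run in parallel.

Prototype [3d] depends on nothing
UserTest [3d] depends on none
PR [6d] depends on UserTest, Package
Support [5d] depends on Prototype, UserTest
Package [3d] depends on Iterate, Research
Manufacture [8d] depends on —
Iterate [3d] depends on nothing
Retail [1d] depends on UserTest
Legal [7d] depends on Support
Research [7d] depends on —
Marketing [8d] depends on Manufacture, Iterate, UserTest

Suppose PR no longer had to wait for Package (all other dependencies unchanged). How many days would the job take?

16

Original critical path: Research→Package→PR = 7+3+6 = 16 ⇒ 16 days.
Without Package→PR, PR's earliest start moves from 10 to 3.
The longest chain is now Manufacture→Marketing = 8+8 = 16, so the job takes 16 days.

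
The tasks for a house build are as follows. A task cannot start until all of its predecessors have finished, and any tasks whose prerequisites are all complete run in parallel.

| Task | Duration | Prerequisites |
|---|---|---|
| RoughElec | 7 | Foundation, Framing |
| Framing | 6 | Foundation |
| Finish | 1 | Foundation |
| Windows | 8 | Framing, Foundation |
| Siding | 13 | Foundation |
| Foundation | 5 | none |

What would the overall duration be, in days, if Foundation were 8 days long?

22

Critical path before the change: Foundation→Framing→Windows = 5+6+8 = 19 giving 19 days.
Foundation is on the critical path; changing it to 8 makes that path 22 days.
That remains the longest chain; total 22 days.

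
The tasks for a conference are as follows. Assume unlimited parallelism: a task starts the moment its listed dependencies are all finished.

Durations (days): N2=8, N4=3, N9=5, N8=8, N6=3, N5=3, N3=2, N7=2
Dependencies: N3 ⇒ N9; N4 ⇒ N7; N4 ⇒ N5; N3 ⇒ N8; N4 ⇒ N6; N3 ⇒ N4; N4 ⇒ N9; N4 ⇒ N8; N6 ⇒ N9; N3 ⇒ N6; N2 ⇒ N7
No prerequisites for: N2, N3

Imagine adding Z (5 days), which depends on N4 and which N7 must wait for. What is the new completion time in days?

13

Originally the project takes 13 days.
With Z inserted, N7 now waits for max(N4, N2, Z).
New critical path: N3→N4→N6→N9 = 2+3+3+5 = 13 ⇒ 13 days.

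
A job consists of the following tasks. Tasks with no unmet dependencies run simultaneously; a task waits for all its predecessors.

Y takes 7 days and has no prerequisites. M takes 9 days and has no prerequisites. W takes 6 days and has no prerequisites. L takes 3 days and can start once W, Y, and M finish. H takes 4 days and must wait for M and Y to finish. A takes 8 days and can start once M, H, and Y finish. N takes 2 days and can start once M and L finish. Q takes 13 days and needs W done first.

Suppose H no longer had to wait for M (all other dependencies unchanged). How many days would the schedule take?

19

With the dependency in place, M→H→A = 9+4+8 = 21 sets the finish at 21 days.
Without M→H, H's earliest start moves from 9 to 7.
The longest chain is now Y→H→A = 7+4+8 = 19, so the schedule takes 19 days.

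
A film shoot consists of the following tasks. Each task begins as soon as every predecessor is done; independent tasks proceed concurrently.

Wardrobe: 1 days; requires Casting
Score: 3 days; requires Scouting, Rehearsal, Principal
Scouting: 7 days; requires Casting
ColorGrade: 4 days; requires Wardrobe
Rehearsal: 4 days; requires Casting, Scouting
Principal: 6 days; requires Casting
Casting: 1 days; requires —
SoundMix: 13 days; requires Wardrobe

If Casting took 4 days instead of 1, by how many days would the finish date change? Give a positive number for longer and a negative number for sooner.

Actual critical path: Casting→Scouting→Rehearsal→Score = 1+7+4+3 = 15 ⇒ 15 days.
Casting is on the critical path; changing it to 4 makes that path 18 days.
The critical path is still Casting→Scouting→Rehearsal→Score; finish is now 18 days.
Change in finish: 18 − 15 = +3 days.

3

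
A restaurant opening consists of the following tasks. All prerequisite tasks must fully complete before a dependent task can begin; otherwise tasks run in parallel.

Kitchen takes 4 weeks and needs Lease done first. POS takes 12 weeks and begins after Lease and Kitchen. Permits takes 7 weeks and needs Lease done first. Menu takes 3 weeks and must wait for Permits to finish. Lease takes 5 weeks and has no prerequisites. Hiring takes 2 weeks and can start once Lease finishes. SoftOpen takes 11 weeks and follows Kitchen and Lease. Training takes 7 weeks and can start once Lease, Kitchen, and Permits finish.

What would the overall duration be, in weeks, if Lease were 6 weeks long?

As given, the longest chain is Lease→Kitchen→POS = 5+4+12 = 21, so the finish is 21 weeks.
Lease is on the critical path; changing it to 6 makes that path 22 weeks.
That remains the longest chain; total 22 weeks.

22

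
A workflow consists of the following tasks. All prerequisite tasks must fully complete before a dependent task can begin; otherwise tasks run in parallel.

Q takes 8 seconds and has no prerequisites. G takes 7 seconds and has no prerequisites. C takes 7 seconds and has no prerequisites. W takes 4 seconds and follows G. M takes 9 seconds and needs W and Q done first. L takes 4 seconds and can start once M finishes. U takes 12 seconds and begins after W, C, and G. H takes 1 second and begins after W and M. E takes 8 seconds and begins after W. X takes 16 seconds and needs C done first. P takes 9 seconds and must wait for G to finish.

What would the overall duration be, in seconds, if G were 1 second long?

23

Critical path before the change: G→W→M→L = 7+4+9+4 = 24 giving 24 seconds.
G lies on that path, so at 1 second the path becomes 18 seconds.
New critical path: C→X = 7+16 = 23 ⇒ 23 seconds.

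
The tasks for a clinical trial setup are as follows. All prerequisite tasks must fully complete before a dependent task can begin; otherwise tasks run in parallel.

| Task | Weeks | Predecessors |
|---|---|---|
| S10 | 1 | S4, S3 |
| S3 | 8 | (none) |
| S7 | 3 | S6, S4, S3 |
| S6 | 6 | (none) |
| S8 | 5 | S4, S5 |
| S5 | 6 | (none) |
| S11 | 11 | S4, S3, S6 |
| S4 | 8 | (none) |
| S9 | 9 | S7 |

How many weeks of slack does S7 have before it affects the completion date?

0

The longest chain is S3→S7→S9 = 8+3+9 = 20; overall finish 20 weeks.
S7 finishes as early as 11 and must finish by 11.
Slack of S7 = 8 − 8 = 0 weeks.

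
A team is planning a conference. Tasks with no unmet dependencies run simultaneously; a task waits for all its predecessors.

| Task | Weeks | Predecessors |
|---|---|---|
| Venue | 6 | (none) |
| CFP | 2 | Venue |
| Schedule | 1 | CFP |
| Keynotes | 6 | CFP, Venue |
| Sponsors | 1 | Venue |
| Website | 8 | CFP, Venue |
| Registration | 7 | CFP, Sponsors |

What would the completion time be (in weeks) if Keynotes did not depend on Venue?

With the dependency in place, Venue→CFP→Website = 6+2+8 = 16 sets the finish at 16 weeks.
Dropping Venue→Keynotes doesn't change Keynotes's earliest start (8); another predecessor still binds.
The longest chain is now Venue→CFP→Website = 6+2+8 = 16, so the schedule takes 16 weeks.

16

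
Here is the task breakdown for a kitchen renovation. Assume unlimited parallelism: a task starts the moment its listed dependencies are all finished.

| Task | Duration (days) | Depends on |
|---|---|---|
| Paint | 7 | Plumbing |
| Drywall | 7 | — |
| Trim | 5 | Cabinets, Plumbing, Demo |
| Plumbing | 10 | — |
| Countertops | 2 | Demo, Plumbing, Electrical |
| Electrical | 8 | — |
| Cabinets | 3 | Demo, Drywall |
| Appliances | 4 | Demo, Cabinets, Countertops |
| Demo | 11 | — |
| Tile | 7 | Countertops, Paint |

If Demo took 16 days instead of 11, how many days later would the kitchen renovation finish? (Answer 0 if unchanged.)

The binding path is Plumbing→Paint→Tile = 10+7+7 = 24; finish at 24 days.
Demo is off the critical path — its longest chain is 20 days, giving 4 of slack.
New critical path: Demo→Countertops→Tile = 16+2+7 = 25 ⇒ 25 days.
Change in finish: 25 − 24 = +1 days.

1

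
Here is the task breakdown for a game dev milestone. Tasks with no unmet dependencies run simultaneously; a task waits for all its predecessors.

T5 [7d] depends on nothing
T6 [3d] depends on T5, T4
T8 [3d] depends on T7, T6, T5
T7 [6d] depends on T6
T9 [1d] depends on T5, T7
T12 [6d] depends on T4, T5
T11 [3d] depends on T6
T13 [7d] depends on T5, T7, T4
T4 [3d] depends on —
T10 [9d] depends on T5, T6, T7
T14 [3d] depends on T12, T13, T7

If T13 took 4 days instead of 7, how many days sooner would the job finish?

1

As given, the longest chain is T5→T6→T7→T13→T14 = 7+3+6+7+3 = 26, so the finish is 26 days.
Since T13 is critical, the -3 change carries straight to that chain (now 23 days).
New critical path: T5→T6→T7→T10 = 7+3+6+9 = 25 ⇒ 25 days.
Change in finish: 25 − 26 = -1 days.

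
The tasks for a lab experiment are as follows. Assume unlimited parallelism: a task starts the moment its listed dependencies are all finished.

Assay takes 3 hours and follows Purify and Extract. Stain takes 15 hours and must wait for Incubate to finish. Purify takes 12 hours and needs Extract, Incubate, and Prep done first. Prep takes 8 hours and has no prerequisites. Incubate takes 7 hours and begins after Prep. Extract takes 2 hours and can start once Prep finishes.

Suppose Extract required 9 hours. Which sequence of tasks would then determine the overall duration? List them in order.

Prep, Extract, Purify, Assay

The binding path is Prep→Incubate→Purify→Assay = 8+7+12+3 = 30; finish at 30 hours.
Extract has 5 hours of float (longest path through it is 25).
New critical path: Prep→Extract→Purify→Assay = 8+9+12+3 = 32 ⇒ 32 hours.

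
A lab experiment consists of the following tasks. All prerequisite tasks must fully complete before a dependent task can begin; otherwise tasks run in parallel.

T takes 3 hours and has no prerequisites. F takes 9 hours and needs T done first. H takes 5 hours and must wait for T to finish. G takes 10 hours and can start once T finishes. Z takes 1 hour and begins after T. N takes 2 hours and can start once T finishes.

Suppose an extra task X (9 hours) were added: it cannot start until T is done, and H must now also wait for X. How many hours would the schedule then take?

Originally the schedule takes 13 hours.
With X inserted, H now waits for max(T, X).
New critical path: T→X→H = 3+9+5 = 17 ⇒ 17 hours.

17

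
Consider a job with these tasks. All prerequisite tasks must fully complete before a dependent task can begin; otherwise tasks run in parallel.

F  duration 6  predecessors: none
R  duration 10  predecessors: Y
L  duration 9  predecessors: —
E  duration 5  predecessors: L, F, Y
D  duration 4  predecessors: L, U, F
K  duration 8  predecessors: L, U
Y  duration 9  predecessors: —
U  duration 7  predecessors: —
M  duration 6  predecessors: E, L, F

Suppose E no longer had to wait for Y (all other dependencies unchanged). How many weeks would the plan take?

With the dependency in place, Y→E→M = 9+5+6 = 20 sets the finish at 20 weeks.
Dropping Y→E doesn't change E's earliest start (9); another predecessor still binds.
The longest chain is now L→E→M = 9+5+6 = 20, so the plan takes 20 weeks.

20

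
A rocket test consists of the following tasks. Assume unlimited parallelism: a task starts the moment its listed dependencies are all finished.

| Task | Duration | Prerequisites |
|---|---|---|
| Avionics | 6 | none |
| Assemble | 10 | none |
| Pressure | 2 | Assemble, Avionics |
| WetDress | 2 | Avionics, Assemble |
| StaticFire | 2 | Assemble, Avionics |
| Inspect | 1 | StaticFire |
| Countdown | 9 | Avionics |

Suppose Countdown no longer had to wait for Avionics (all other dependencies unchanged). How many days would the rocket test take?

Original critical path: Avionics→Countdown = 6+9 = 15 ⇒ 15 days.
Without Avionics→Countdown, Countdown's earliest start moves from 6 to 0.
After: Assemble→StaticFire→Inspect = 10+2+1 = 13 → 13 days.

13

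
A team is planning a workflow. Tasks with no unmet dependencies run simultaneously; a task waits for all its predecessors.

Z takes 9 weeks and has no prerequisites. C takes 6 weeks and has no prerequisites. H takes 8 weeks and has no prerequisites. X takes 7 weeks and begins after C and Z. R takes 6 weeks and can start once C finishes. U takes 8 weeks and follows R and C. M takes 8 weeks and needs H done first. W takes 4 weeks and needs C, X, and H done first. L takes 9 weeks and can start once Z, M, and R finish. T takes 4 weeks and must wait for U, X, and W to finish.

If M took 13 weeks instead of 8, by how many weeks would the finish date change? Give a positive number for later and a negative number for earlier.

5

Baseline: H→M→L = 8+8+9 = 25 → 25 weeks.
Since M is critical, the +5 change carries straight to that chain (now 30 weeks).
No other chain overtakes it, so the finish is 30 weeks.
Change in finish: 30 − 25 = +5 weeks.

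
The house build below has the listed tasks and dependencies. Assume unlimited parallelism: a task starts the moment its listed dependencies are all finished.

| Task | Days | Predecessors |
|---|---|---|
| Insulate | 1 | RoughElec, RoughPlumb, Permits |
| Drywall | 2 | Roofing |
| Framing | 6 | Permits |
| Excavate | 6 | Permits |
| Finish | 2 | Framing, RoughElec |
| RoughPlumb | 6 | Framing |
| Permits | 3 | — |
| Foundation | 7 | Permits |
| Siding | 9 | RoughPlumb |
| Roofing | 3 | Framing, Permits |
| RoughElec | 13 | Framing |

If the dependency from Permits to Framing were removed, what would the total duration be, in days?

21

Before: longest chain Permits→Framing→RoughPlumb→Siding = 3+6+6+9 = 24, finish 24.
Without Permits→Framing, Framing's earliest start moves from 3 to 0.
The longest chain is now Framing→RoughPlumb→Siding = 6+6+9 = 21, so the house build takes 21 days.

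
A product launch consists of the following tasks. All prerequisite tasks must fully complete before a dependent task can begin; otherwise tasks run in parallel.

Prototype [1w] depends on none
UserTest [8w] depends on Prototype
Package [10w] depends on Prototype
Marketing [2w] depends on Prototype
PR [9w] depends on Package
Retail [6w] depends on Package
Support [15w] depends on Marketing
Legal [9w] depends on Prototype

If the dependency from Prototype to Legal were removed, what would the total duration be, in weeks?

Original critical path: Prototype→Package→PR = 1+10+9 = 20 ⇒ 20 weeks.
Without Prototype→Legal, Legal's earliest start moves from 1 to 0.
The longest chain is now Prototype→Package→PR = 1+10+9 = 20, so the plan takes 20 weeks.

20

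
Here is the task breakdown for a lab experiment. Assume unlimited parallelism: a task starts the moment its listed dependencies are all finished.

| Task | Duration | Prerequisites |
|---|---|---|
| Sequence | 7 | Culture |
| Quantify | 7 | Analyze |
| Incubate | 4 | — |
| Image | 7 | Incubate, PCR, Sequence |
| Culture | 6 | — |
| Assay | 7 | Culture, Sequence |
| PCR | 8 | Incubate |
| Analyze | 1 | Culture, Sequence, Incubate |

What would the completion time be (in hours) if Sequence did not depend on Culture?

19

Before: longest chain Culture→Sequence→Analyze→Quantify = 6+7+1+7 = 21, finish 21.
Without Culture→Sequence, Sequence's earliest start moves from 6 to 0.
The longest chain is now Incubate→PCR→Image = 4+8+7 = 19, so the plan takes 19 hours.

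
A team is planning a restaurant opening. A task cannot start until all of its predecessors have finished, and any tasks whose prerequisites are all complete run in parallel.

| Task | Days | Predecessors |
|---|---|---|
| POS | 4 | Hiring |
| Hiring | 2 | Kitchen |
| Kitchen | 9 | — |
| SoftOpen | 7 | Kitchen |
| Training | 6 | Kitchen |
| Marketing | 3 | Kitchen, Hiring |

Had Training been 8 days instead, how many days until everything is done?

Baseline: Kitchen→SoftOpen = 9+7 = 16 → 16 days.
The longest path through Training is only 15 days, so Training has float 1.
New critical path: Kitchen→Training = 9+8 = 17 ⇒ 17 days.

17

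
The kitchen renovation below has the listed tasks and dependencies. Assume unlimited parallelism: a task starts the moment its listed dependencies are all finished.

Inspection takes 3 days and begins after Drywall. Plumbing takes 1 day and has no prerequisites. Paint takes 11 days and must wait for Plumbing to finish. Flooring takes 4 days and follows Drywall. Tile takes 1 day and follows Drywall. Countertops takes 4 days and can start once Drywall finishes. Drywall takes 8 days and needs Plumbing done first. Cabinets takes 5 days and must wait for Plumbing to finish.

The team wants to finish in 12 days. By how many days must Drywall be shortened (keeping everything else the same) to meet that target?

1

Current finish: 13 days; target: 12.
Drywall is on every critical path, so each day cut from Drywall cuts the finish by one (this holds down to a finish of 12).
Need 13 − 12 = 1 day off Drywall → Drywall becomes 7 days, finish becomes 12.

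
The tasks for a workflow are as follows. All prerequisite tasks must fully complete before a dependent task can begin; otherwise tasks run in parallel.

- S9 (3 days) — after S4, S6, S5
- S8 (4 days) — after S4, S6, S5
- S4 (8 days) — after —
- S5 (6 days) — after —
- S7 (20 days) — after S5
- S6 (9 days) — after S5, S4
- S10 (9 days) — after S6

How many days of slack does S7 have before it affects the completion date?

0

Critical path: S4→S6→S10 = 8+9+9 = 26, so the finish is 26 days.
Longest path through S7: 26 days (earliest finish 26, latest finish 26).
Slack of S7 = 6 − 6 = 0 days.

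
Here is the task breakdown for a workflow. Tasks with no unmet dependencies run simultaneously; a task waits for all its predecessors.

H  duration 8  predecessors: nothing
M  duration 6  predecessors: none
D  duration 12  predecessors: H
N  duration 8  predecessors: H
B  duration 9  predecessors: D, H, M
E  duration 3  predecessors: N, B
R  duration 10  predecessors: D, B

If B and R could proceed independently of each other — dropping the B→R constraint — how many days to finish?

Original critical path: H→D→B→R = 8+12+9+10 = 39 ⇒ 39 days.
Without B→R, R's earliest start moves from 29 to 20.
After: H→D→B→E = 8+12+9+3 = 32 → 32 days.

32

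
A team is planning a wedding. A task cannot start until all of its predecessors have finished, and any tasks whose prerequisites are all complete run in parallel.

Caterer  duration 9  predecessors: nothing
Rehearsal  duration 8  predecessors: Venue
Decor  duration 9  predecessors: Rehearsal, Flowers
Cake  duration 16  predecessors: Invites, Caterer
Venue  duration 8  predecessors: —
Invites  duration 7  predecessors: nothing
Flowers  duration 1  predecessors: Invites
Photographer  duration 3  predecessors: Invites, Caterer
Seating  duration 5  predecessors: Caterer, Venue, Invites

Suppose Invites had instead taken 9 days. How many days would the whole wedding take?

The binding path is Venue→Rehearsal→Decor = 8+8+9 = 25; finish at 25 days.
The longest path through Invites is only 23 days, so Invites has float 2.
That remains the longest chain; total 25 days.

25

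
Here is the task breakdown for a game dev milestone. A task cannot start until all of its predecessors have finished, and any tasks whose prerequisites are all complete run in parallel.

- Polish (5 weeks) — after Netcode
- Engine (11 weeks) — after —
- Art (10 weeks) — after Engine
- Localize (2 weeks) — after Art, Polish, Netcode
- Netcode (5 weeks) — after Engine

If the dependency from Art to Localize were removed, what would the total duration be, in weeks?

23

Original critical path: Engine→Art→Localize = 11+10+2 = 23 ⇒ 23 weeks.
Dropping Art→Localize doesn't change Localize's earliest start (21); another predecessor still binds.
The longest chain is now Engine→Netcode→Polish→Localize = 11+5+5+2 = 23, so the schedule takes 23 weeks.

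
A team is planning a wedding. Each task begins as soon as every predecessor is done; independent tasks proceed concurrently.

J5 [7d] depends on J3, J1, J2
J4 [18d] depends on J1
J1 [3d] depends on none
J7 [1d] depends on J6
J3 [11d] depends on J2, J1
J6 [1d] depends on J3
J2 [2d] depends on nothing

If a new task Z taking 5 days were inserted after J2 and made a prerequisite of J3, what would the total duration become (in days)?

25

Originally the plan takes 21 days.
With Z inserted, J3 now waits for max(J2, J1, Z).
New critical path: J2→Z→J3→J5 = 2+5+11+7 = 25 ⇒ 25 days.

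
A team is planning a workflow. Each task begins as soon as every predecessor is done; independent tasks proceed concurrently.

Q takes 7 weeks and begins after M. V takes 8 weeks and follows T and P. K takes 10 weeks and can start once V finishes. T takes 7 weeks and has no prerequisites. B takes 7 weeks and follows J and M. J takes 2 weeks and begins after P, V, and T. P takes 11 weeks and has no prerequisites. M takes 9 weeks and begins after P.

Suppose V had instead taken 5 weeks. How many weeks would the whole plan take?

27

Critical path before the change: P→V→K = 11+8+10 = 29 giving 29 weeks.
V is on the critical path; changing it to 5 makes that path 26 weeks.
New critical path: P→M→B = 11+9+7 = 27 ⇒ 27 weeks.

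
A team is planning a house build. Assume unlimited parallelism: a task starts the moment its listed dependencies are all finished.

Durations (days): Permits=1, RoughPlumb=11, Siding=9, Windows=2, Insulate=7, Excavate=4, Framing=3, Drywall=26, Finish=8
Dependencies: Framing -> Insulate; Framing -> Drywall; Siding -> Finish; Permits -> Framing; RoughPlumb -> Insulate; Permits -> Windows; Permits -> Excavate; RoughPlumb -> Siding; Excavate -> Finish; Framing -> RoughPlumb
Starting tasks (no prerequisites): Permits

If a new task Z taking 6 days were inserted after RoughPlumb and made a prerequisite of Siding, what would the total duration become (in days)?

38

Originally the project takes 32 days.
With Z inserted, Siding now waits for max(RoughPlumb, Z).
New critical path: Permits→Framing→RoughPlumb→Z→Siding→Finish = 1+3+11+6+9+8 = 38 ⇒ 38 days.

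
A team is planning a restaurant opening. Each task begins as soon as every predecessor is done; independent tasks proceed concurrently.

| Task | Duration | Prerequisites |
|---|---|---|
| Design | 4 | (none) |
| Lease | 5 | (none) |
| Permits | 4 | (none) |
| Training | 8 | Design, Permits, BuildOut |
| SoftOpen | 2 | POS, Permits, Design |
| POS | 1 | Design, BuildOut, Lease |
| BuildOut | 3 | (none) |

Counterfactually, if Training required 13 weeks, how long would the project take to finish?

17

The binding path is Permits→Training = 4+8 = 12; finish at 12 weeks.
Training is on the critical path; changing it to 13 makes that path 17 weeks.
That remains the longest chain; total 17 weeks.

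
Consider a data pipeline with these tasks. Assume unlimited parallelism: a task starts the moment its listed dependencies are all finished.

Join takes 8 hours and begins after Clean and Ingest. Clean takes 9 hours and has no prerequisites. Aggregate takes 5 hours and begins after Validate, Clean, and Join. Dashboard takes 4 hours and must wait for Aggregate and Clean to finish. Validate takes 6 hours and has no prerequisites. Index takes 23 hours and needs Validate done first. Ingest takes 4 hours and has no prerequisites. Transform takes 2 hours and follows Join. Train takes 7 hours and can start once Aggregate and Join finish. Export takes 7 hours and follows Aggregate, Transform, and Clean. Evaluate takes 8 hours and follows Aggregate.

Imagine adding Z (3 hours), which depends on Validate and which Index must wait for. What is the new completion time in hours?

Originally the job takes 30 hours.
With Z inserted, Index now waits for max(Validate, Z).
New critical path: Validate→Z→Index = 6+3+23 = 32 ⇒ 32 hours.

32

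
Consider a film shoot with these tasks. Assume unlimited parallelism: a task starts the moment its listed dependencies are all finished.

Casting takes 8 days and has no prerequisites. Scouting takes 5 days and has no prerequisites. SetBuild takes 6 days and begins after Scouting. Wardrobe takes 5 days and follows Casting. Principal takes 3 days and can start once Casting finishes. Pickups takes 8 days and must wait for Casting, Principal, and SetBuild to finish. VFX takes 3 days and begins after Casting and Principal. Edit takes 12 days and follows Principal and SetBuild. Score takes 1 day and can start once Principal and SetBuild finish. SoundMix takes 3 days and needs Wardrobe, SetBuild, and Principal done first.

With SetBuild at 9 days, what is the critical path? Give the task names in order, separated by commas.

Scouting, SetBuild, Edit

Critical path before the change: Scouting→SetBuild→Edit = 5+6+12 = 23 giving 23 days.
SetBuild is on the critical path; changing it to 9 makes that path 26 days.
No other chain overtakes it, so the finish is 26 days.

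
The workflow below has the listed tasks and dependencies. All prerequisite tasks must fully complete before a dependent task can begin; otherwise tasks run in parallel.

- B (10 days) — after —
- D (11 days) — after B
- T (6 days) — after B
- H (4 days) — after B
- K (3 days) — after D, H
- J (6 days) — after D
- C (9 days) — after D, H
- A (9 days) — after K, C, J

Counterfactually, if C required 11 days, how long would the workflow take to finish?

41

As given, the longest chain is B→D→C→A = 10+11+9+9 = 39, so the finish is 39 days.
C is on the critical path; changing it to 11 makes that path 41 days.
The critical path is still B→D→C→A; finish is now 41 days.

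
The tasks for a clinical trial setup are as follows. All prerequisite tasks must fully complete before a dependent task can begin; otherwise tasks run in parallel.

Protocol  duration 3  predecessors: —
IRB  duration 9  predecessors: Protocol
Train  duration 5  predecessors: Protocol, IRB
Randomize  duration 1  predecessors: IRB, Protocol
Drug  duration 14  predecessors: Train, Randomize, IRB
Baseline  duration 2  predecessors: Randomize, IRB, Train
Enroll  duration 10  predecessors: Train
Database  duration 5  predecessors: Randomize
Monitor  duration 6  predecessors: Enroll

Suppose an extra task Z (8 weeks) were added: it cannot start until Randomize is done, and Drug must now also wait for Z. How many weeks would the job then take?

Originally the job takes 33 weeks.
With Z inserted, Drug now waits for max(Train, Randomize, IRB, Z).
New critical path: Protocol→IRB→Randomize→Z→Drug = 3+9+1+8+14 = 35 ⇒ 35 weeks.

35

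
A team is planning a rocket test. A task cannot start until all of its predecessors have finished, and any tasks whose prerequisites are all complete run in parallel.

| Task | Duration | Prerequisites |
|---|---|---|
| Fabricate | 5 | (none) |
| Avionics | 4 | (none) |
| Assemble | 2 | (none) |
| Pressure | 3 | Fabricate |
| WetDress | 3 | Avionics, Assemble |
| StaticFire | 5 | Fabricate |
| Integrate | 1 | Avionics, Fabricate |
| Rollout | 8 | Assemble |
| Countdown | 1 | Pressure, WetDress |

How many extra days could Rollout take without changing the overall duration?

Fabricate→StaticFire = 5+5 = 10 sets the makespan at 10 days.
The longest chain containing Rollout totals 10 days.
So Rollout can slip 10 − 10 = 0 days.

0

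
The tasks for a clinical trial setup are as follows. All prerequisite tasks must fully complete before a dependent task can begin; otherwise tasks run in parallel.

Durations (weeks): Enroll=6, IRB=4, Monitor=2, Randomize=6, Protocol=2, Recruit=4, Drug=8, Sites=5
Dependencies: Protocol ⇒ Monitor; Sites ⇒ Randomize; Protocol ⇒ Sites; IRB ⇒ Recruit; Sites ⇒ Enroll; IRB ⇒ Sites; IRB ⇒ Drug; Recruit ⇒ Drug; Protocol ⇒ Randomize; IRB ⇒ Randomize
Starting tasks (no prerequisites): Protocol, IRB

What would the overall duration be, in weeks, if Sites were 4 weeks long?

Baseline: IRB→Recruit→Drug = 4+4+8 = 16 → 16 weeks.
The longest path through Sites is only 15 weeks, so Sites has float 1.
No other chain overtakes it, so the finish is 16 weeks.

16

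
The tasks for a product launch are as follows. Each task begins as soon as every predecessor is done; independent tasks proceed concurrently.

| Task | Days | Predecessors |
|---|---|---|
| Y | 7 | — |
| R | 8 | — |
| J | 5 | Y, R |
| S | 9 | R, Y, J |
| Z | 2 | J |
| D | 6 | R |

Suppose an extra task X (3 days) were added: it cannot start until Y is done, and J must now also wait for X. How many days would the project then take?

24

Originally the project takes 22 days.
With X inserted, J now waits for max(Y, R, X).
New critical path: Y→X→J→S = 7+3+5+9 = 24 ⇒ 24 days.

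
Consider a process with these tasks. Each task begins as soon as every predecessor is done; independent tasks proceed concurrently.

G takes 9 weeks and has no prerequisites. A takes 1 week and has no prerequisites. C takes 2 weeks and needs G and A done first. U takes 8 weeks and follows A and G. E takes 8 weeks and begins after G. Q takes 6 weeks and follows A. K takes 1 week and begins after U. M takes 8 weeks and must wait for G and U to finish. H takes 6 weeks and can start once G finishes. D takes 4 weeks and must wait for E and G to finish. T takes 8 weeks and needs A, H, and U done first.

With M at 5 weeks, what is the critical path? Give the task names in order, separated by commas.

G, U, T

Actual critical path: G→U→M = 9+8+8 = 25 ⇒ 25 weeks.
Since M is critical, the -3 change carries straight to that chain (now 22 weeks).
Now G→U→T = 9+8+8 = 25 is longest, so the finish becomes 25 weeks.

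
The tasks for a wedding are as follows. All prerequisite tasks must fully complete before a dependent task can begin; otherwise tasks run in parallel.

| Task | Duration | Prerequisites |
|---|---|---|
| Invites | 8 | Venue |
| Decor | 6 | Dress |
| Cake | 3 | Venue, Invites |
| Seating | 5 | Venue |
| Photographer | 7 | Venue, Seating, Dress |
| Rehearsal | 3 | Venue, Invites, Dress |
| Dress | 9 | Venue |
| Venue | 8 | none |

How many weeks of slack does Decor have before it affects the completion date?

1

The longest chain is Venue→Dress→Photographer = 8+9+7 = 24; overall finish 24 weeks.
Decor finishes as early as 23 and must finish by 24.
So Decor can slip 24 − 23 = 1 week.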